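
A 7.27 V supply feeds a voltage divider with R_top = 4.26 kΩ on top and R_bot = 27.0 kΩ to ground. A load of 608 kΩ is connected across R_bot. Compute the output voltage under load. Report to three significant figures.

The load sits in parallel with R_bot: R_bot‖R_L = (27.0 × 608) / (27.0 + 608) = 25.85 kΩ.
V_out = 7.27 × 25.85 / (4.26 + 25.85) = 7.27 × 25.85/30.11 = 6.24 V.

V_out ≈ 6.24 V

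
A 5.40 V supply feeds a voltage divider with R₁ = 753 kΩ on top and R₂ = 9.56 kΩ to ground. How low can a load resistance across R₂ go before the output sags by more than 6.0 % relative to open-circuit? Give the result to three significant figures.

R_L(min) ≈ 148 kΩ

Output resistance R_th = R₁‖R₂ = (753 × 9.56)/762.6 = 9.440 kΩ.
The fractional drop is R_th/(R_th + R_L); requiring this ≤ 0.0600 gives R_L ≥ R_th(1/0.0600 − 1) = 9.440 × 15.67 = 148 kΩ.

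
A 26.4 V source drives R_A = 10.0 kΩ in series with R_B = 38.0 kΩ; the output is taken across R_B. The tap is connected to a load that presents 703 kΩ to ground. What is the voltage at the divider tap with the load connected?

V_out ≈ 20.7 V

The load sits in parallel with R_B: R_B‖R_L = (38.0 × 703) / (38.0 + 703) = 36.05 kΩ.
V_out = 26.4 × 36.05 / (10.0 + 36.05) = 26.4 × 36.05/46.05 = 20.7 V.
(Unloaded it would have been 20.9 V.)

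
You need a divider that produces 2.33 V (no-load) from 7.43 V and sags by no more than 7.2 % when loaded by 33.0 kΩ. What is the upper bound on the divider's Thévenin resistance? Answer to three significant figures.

R_th ≤ 2.56 kΩ

Loading drop = R_th/(R_th + R_L) ≤ 0.0720, so R_th ≤ R_L · ε/(1−ε) = 33.0 kΩ × 0.0720/0.9280 = 2.56 kΩ.
(Any R1, R2 with R2/(R1+R2) = 0.314 and R1‖R2 ≤ 2.56 kΩ will meet the spec.)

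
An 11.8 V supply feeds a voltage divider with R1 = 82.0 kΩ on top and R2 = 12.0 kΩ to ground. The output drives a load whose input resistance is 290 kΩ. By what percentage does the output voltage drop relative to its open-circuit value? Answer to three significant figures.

3.48 %

The divider's output (Thévenin) resistance is R1‖R2 = 10.47 kΩ.
Fractional drop under load = R_th/(R_th + R_L) = 10.47 / (10.47 + 290) = 0.03484.
So the output falls by 3.48 %.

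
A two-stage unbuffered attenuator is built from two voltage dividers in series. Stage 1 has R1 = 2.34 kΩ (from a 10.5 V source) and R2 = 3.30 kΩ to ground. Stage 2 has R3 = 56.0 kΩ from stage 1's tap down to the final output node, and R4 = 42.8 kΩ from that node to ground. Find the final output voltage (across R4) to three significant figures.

Stage 2 presents R3+R4 = 98.80 kΩ as a load on stage 1's tap.
Stage 1's lower leg becomes R2‖(R3+R4) = 3.193 kΩ, so V_mid = 10.5 × 3.193/5.533 = 6.060 V.
Stage 2 is itself unloaded: V_out = V_mid × R4/(R3+R4) = 6.060 × 42.8/98.80 = 2.63 V.

V_out ≈ 2.63 V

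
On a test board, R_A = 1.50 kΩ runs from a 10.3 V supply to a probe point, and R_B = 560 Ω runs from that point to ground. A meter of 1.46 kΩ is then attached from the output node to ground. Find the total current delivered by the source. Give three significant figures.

I ≈ 5.41 mA

R_B‖R_L = 404.8 Ω, so the source sees R_A + R_B‖R_L = 1905 Ω.
I = 10.3 V / 1905 Ω = 5.41 mA.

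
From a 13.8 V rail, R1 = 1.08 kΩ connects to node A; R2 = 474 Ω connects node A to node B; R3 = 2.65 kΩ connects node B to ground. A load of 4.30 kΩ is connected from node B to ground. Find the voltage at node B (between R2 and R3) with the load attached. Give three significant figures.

V ≈ 7.08 V

At node B, R3 is in parallel with the load: R3‖R_L = 1640 Ω.
Below node A the resistance is R2 + (R3‖R_L) = 2114 Ω, so V_A = 13.8 × 2114/3194 = 9.133 V.
Then V_B = V_A × (R3‖R_L)/(R2 + R3‖R_L) = 9.133 × 1640/2114 = 7.08 V.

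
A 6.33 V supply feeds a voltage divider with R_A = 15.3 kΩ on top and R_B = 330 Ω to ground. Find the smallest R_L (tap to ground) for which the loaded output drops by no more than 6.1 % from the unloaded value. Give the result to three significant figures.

Output resistance R_th = R_A‖R_B = (15300 × 330)/15630 = 323.0 Ω.
The fractional drop is R_th/(R_th + R_L); requiring this ≤ 0.0610 gives R_L ≥ R_th(1/0.0610 − 1) = 323.0 × 15.39 = 4.97 kΩ.

R_L(min) ≈ 4.97 kΩ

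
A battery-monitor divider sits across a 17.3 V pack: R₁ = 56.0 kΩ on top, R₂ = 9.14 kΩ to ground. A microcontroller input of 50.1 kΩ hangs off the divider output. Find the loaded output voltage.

V_out ≈ 2.10 V

The load sits in parallel with R₂: R₂‖R_L = (9.14 × 50.1) / (9.14 + 50.1) = 7.730 kΩ.
V_out = 17.3 × 7.730 / (56.0 + 7.730) = 17.3 × 7.730/63.73 = 2.10 V.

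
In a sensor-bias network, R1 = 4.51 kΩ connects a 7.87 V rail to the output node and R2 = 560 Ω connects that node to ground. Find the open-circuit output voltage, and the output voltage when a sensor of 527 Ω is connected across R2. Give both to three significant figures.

Open-circuit: V = 7.87 × 560/(4510 + 560) = 0.869 V.
With the load, R2 becomes R2‖R_L = 271.5 Ω, so V = 7.87 × 271.5/4781 = 0.447 V.

Unloaded: 0.869 V; loaded: 0.447 V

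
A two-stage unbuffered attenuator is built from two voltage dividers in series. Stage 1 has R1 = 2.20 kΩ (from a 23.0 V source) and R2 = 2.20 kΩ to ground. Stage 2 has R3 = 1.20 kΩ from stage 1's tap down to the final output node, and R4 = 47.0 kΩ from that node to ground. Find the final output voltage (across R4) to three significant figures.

V_out ≈ 11.0 V

Stage 2 presents R3+R4 = 48.20 kΩ as a load on stage 1's tap.
Stage 1's lower leg becomes R2‖(R3+R4) = 2.104 kΩ, so V_mid = 23.0 × 2.104/4.304 = 11.24 V.
Stage 2 is itself unloaded: V_out = V_mid × R4/(R3+R4) = 11.24 × 47.0/48.20 = 11.0 V.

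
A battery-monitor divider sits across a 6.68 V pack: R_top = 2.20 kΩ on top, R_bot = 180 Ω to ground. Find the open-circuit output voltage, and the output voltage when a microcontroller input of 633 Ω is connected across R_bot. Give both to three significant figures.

Unloaded: 0.505 V; loaded: 0.400 V

Open-circuit: V = 6.68 × 180/(2200 + 180) = 0.505 V.
With the load, R_bot becomes R_bot‖R_L = 140.1 Ω, so V = 6.68 × 140.1/2340 = 0.400 V.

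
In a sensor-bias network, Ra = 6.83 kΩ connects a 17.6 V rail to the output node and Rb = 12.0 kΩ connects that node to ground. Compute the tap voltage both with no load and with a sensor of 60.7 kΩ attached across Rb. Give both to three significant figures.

Unloaded: 11.2 V; loaded: 10.5 V

Open-circuit: V = 17.6 × 12.0/(6.83 + 12.0) = 11.2 V.
With the load, Rb becomes Rb‖R_L = 10.02 kΩ, so V = 17.6 × 10.02/16.85 = 10.5 V.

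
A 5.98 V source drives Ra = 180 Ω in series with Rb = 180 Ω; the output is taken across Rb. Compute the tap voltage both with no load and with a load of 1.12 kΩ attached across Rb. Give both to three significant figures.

Open-circuit: V = 5.98 × 180/(180 + 180) = 2.99 V.
With the load, Rb becomes Rb‖R_L = 155.1 Ω, so V = 5.98 × 155.1/335.1 = 2.77 V.

Unloaded: 2.99 V; loaded: 2.77 V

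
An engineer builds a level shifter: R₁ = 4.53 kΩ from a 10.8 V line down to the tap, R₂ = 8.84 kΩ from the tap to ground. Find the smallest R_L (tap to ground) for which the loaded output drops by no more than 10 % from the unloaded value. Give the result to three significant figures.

Output resistance R_th = R₁‖R₂ = (4.53 × 8.84)/13.37 = 2.995 kΩ.
The fractional drop is R_th/(R_th + R_L); requiring this ≤ 0.100 gives R_L ≥ R_th(1/0.100 − 1) = 2.995 × 9.000 = 27.0 kΩ.

R_L(min) ≈ 27.0 kΩ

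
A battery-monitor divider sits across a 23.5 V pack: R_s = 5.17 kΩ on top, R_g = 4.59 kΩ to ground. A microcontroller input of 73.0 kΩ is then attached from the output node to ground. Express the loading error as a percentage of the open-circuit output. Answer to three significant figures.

3.22 %

The divider's output (Thévenin) resistance is R_s‖R_g = 2.431 kΩ.
Fractional drop under load = R_th/(R_th + R_L) = 2.431 / (2.431 + 73.0) = 0.03223.
So the output falls by 3.22 %.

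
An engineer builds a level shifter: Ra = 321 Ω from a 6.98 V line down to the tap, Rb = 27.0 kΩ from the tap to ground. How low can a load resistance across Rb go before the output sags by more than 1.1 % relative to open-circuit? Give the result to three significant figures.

Output resistance R_th = Ra‖Rb = (321 × 27000)/27320 = 317.2 Ω.
The fractional drop is R_th/(R_th + R_L); requiring this ≤ 0.0110 gives R_L ≥ R_th(1/0.0110 − 1) = 317.2 × 89.91 = 28.5 kΩ.

R_L(min) ≈ 28.5 kΩ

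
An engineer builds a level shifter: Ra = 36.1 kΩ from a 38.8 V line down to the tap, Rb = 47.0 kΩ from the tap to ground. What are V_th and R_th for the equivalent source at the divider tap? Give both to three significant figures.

V_th is the open-circuit tap voltage: 38.8 × 47.0/(36.1 + 47.0) = 21.9 V.
With the supply zeroed, Ra and Rb appear in parallel from the tap: R_th = Ra‖Rb = (36.1 × 47.0)/83.10 = 20.4 kΩ.

V_th = 21.9 V, R_th = 20.4 kΩ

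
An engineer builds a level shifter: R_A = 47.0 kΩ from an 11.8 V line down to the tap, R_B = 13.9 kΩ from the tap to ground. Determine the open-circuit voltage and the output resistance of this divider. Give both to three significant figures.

V_th = 2.69 V, R_th = 10.7 kΩ

V_th is the open-circuit tap voltage: 11.8 × 13.9/(47.0 + 13.9) = 2.69 V.
With the supply zeroed, R_A and R_B appear in parallel from the tap: R_th = R_A‖R_B = (47.0 × 13.9)/60.90 = 10.7 kΩ.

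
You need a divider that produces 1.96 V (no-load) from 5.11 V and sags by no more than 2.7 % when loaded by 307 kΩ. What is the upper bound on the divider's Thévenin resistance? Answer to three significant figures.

R_th ≤ 8.52 kΩ

Loading drop = R_th/(R_th + R_L) ≤ 0.0270, so R_th ≤ R_L · ε/(1−ε) = 307 kΩ × 0.0270/0.9730 = 8.52 kΩ.
(Any R1, R2 with R2/(R1+R2) = 0.384 and R1‖R2 ≤ 8.52 kΩ will meet the spec.)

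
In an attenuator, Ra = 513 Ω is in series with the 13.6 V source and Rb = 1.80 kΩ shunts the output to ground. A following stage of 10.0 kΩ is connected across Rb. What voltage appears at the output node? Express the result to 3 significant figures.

The load sits in parallel with Rb: Rb‖R_L = (1800 × 10000) / (1800 + 10000) = 1525 Ω.
V_out = 13.6 × 1525 / (513 + 1525) = 13.6 × 1525/2038 = 10.2 V.

V_out ≈ 10.2 V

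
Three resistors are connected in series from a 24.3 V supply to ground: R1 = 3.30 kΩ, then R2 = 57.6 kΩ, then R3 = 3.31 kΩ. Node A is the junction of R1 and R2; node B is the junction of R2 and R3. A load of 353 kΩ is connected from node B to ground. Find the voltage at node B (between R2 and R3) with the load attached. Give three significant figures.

At node B, R3 is in parallel with the load: R3‖R_L = 3.279 kΩ.
Below node A the resistance is R2 + (R3‖R_L) = 60.88 kΩ, so V_A = 24.3 × 60.88/64.18 = 23.05 V.
Then V_B = V_A × (R3‖R_L)/(R2 + R3‖R_L) = 23.05 × 3.279/60.88 = 1.24 V.

V ≈ 1.24 V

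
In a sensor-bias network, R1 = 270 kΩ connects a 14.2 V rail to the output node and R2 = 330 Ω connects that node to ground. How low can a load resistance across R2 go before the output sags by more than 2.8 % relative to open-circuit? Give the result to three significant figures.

R_L(min) ≈ 11.4 kΩ

Output resistance R_th = R1‖R2 = (270000 × 330)/270300 = 329.6 Ω.
The fractional drop is R_th/(R_th + R_L); requiring this ≤ 0.0280 gives R_L ≥ R_th(1/0.0280 − 1) = 329.6 × 34.71 = 11.4 kΩ.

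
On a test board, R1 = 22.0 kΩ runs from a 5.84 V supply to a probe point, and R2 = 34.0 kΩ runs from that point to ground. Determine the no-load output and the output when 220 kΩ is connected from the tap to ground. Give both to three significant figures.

Unloaded: 3.55 V; loaded: 3.34 V

Open-circuit: V = 5.84 × 34.0/(22.0 + 34.0) = 3.55 V.
With the load, R2 becomes R2‖R_L = 29.45 kΩ, so V = 5.84 × 29.45/51.45 = 3.34 V.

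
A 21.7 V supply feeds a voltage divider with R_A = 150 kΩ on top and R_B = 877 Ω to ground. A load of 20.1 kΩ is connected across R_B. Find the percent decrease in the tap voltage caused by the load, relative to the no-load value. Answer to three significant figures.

The divider's output (Thévenin) resistance is R_A‖R_B = 871.9 Ω.
Fractional drop under load = R_th/(R_th + R_L) = 871.9 / (871.9 + 20100) = 0.04157.
So the output falls by 4.16 %.

4.16 %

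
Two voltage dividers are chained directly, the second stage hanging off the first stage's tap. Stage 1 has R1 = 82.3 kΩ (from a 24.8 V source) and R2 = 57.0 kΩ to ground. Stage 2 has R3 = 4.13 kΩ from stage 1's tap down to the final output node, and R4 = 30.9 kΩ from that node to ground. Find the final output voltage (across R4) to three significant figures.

Stage 2 presents R3+R4 = 35.03 kΩ as a load on stage 1's tap.
Stage 1's lower leg becomes R2‖(R3+R4) = 21.70 kΩ, so V_mid = 24.8 × 21.70/104.0 = 5.174 V.
Stage 2 is itself unloaded: V_out = V_mid × R4/(R3+R4) = 5.174 × 30.9/35.03 = 4.56 V.

V_out ≈ 4.56 V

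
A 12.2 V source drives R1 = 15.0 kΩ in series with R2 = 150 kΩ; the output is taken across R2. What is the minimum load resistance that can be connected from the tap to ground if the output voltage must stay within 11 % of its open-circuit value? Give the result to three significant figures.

Output resistance R_th = R1‖R2 = (15.0 × 150)/165.0 = 13.64 kΩ.
The fractional drop is R_th/(R_th + R_L); requiring this ≤ 0.110 gives R_L ≥ R_th(1/0.110 − 1) = 13.64 × 8.091 = 110 kΩ.

R_L(min) ≈ 110 kΩ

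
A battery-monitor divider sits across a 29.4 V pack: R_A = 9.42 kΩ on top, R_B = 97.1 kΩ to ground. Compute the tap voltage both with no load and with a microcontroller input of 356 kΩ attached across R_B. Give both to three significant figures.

Open-circuit: V = 29.4 × 97.1/(9.42 + 97.1) = 26.8 V.
With the load, R_B becomes R_B‖R_L = 76.29 kΩ, so V = 29.4 × 76.29/85.71 = 26.2 V.

Unloaded: 26.8 V; loaded: 26.2 V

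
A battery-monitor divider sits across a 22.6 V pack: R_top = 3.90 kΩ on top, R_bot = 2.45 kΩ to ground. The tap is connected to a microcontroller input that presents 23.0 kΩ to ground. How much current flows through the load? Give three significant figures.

I_L ≈ 0.356 mA

R_bot‖R_L = 2.214 kΩ; V_out = 22.6 × 2.214/6.114 = 8.184 V.
I_L = V_out / R_L = 8.184 / 23.0 kΩ = 0.356 mA.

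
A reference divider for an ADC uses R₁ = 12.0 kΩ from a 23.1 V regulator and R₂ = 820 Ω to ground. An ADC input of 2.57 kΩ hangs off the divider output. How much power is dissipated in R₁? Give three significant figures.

P ≈ 40.2 mW

Total resistance from the source is R₁ + (R₂‖R_L) = 12620 Ω, so I = 23.1/12620 Ω = 1.830 mA.
P = I²·R₁ = (1.830 mA)² × 12.0 kΩ = 40.2 mW.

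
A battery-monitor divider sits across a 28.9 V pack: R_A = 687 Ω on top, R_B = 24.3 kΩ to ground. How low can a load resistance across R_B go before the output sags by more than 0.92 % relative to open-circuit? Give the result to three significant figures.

Output resistance R_th = R_A‖R_B = (687 × 24300)/24990 = 668.1 Ω.
The fractional drop is R_th/(R_th + R_L); requiring this ≤ 0.00920 gives R_L ≥ R_th(1/0.00920 − 1) = 668.1 × 107.7 = 72.0 kΩ.

R_L(min) ≈ 72.0 kΩ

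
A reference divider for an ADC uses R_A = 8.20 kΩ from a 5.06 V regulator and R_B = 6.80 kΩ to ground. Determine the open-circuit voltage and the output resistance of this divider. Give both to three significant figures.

V_th is the open-circuit tap voltage: 5.06 × 6.80/(8.20 + 6.80) = 2.29 V.
With the supply zeroed, R_A and R_B appear in parallel from the tap: R_th = R_A‖R_B = (8.20 × 6.80)/15.00 = 3.72 kΩ.

V_th = 2.29 V, R_th = 3.72 kΩ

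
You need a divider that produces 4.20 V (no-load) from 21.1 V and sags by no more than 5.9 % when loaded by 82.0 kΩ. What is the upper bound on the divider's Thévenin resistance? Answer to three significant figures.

Loading drop = R_th/(R_th + R_L) ≤ 0.0590, so R_th ≤ R_L · ε/(1−ε) = 82.0 kΩ × 0.0590/0.9410 = 5.14 kΩ.

R_th ≤ 5.14 kΩ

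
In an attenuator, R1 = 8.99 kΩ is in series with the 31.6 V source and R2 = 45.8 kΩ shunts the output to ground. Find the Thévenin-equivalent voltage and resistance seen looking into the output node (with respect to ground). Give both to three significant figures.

V_th is the open-circuit tap voltage: 31.6 × 45.8/(8.99 + 45.8) = 26.4 V.
With the supply zeroed, R1 and R2 appear in parallel from the tap: R_th = R1‖R2 = (8.99 × 45.8)/54.79 = 7.51 kΩ.

V_th = 26.4 V, R_th = 7.51 kΩ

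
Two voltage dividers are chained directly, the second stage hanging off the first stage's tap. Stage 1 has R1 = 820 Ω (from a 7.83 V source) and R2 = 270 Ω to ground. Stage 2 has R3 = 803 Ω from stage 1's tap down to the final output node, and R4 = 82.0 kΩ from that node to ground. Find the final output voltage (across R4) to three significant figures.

V_out ≈ 1.92 V

Stage 2 presents R3+R4 = 82800 Ω as a load on stage 1's tap.
Stage 1's lower leg becomes R2‖(R3+R4) = 269.1 Ω, so V_mid = 7.83 × 269.1/1089 = 1.935 V.
Stage 2 is itself unloaded: V_out = V_mid × R4/(R3+R4) = 1.935 × 82000/82800 = 1.92 V.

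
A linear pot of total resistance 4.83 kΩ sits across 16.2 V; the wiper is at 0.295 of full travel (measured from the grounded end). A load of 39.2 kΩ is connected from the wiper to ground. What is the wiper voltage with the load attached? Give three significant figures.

The wiper splits the pot into (1−α)R = 3.405 kΩ above and αR = 1.425 kΩ below.
Lower section ‖ load = 1.375 kΩ.
V_wiper = 16.2 × 1.375/(3.405 + 1.375) = 4.66 V.

V ≈ 4.66 V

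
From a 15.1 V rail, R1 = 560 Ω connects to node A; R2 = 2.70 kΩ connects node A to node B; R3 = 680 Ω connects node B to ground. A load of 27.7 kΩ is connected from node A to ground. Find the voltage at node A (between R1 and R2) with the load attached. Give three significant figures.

Below node A the series string R2+R3 = 3380 Ω sits in parallel with the 27700 Ω load: 3012 Ω.
V_A = 15.1 × 3012/(560 + 3012) = 12.7 V.

V ≈ 12.7 V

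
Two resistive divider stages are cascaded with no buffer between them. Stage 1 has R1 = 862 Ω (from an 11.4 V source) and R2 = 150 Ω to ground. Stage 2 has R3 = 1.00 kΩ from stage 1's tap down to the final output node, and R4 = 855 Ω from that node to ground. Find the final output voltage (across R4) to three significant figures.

Stage 2 presents R3+R4 = 1855 Ω as a load on stage 1's tap.
Stage 1's lower leg becomes R2‖(R3+R4) = 138.8 Ω, so V_mid = 11.4 × 138.8/1001 = 1.581 V.
Stage 2 is itself unloaded: V_out = V_mid × R4/(R3+R4) = 1.581 × 855/1855 = 0.729 V.

V_out ≈ 0.729 V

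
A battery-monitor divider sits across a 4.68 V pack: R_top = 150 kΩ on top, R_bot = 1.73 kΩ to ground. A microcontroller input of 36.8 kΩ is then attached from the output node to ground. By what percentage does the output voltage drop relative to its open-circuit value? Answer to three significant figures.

4.44 %

The divider's output (Thévenin) resistance is R_top‖R_bot = 1.710 kΩ.
Fractional drop under load = R_th/(R_th + R_L) = 1.710 / (1.710 + 36.8) = 0.04441.
So the output falls by 4.44 %.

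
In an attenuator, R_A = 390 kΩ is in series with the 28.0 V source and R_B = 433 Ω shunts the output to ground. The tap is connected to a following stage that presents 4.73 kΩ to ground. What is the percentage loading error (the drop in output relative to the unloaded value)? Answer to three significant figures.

Unloaded V = 28.0 × 433/390400 = 0.031053 V.
Loaded: R_B‖R_L = 396.7 Ω, giving V = 28.0 × 396.7/390400 = 0.028451 V.
Drop = (0.031053 − 0.028451) / 0.031053 = 8.38 %.

8.38 %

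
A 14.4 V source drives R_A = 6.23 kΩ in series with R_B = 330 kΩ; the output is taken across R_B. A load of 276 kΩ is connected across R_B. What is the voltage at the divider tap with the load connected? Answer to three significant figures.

V_out ≈ 13.8 V

The load sits in parallel with R_B: R_B‖R_L = (330 × 276) / (330 + 276) = 150.3 kΩ.
V_out = 14.4 × 150.3 / (6.23 + 150.3) = 14.4 × 150.3/156.5 = 13.8 V.
(Unloaded it would have been 14.1 V.)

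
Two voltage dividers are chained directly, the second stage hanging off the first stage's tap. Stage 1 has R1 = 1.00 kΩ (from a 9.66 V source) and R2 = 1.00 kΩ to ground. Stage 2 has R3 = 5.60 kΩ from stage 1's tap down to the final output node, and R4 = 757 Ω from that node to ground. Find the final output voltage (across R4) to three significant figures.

Stage 2 presents R3+R4 = 6357 Ω as a load on stage 1's tap.
Stage 1's lower leg becomes R2‖(R3+R4) = 864.1 Ω, so V_mid = 9.66 × 864.1/1864 = 4.478 V.
Stage 2 is itself unloaded: V_out = V_mid × R4/(R3+R4) = 4.478 × 757/6357 = 0.533 V.

V_out ≈ 0.533 V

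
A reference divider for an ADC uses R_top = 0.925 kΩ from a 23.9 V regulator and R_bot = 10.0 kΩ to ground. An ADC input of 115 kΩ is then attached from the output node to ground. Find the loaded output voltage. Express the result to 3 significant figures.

The load sits in parallel with R_bot: R_bot‖R_L = (10000 × 115000) / (10000 + 115000) = 9200 Ω.
V_out = 23.9 × 9200 / (925 + 9200) = 23.9 × 9200/10120 = 21.7 V.
(Unloaded it would have been 21.9 V.)

V_out ≈ 21.7 V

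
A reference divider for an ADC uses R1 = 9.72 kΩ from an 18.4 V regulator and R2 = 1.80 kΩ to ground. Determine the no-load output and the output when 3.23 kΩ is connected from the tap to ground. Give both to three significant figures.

Unloaded: 2.88 V; loaded: 1.96 V

Open-circuit: V = 18.4 × 1.80/(9.72 + 1.80) = 2.88 V.
With the load, R2 becomes R2‖R_L = 1.156 kΩ, so V = 18.4 × 1.156/10.88 = 1.96 V.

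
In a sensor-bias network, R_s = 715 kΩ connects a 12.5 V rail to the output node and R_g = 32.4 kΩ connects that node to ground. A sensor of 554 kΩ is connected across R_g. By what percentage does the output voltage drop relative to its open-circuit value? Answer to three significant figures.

The divider's output (Thévenin) resistance is R_s‖R_g = 31.00 kΩ.
Fractional drop under load = R_th/(R_th + R_L) = 31.00 / (31.00 + 554) = 0.05298.
So the output falls by 5.30 %.

5.30 %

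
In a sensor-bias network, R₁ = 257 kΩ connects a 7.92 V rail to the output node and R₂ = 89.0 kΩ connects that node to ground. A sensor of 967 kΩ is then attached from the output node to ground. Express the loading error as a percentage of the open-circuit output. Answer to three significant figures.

6.40 %

The divider's output (Thévenin) resistance is R₁‖R₂ = 66.11 kΩ.
Fractional drop under load = R_th/(R_th + R_L) = 66.11 / (66.11 + 967) = 0.06399.
So the output falls by 6.40 %.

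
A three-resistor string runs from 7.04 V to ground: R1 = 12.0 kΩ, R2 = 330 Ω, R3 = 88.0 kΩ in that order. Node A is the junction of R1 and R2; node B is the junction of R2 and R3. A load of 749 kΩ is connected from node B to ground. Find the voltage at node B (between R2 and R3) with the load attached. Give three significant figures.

At node B, R3 is in parallel with the load: R3‖R_L = 78750 Ω.
Below node A the resistance is R2 + (R3‖R_L) = 79080 Ω, so V_A = 7.04 × 79080/91080 = 6.112 V.
Then V_B = V_A × (R3‖R_L)/(R2 + R3‖R_L) = 6.112 × 78750/79080 = 6.09 V.

V ≈ 6.09 V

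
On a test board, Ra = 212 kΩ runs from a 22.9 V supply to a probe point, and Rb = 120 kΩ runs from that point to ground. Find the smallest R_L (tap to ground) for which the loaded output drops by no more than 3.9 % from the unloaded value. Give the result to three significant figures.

Output resistance R_th = Ra‖Rb = (212 × 120)/332.0 = 76.63 kΩ.
The fractional drop is R_th/(R_th + R_L); requiring this ≤ 0.0390 gives R_L ≥ R_th(1/0.0390 − 1) = 76.63 × 24.64 = 1.89 MΩ.

R_L(min) ≈ 1.89 MΩ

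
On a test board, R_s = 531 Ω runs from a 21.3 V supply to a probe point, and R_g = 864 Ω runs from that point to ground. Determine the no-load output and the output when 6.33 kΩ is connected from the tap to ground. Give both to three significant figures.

Open-circuit: V = 21.3 × 864/(531 + 864) = 13.2 V.
With the load, R_g becomes R_g‖R_L = 760.2 Ω, so V = 21.3 × 760.2/1291 = 12.5 V.

Unloaded: 13.2 V; loaded: 12.5 V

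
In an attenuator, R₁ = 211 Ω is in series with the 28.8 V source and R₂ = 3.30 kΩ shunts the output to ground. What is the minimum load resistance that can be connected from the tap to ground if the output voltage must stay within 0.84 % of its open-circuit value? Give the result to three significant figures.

Output resistance R_th = R₁‖R₂ = (211 × 3300)/3511 = 198.3 Ω.
The fractional drop is R_th/(R_th + R_L); requiring this ≤ 0.00840 gives R_L ≥ R_th(1/0.00840 − 1) = 198.3 × 118.0 = 23.4 kΩ.

R_L(min) ≈ 23.4 kΩ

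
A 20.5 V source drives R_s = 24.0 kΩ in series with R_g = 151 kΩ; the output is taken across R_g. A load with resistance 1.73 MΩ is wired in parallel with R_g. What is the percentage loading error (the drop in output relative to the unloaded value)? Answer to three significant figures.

1.18 %

The divider's output (Thévenin) resistance is R_s‖R_g = 20.71 kΩ.
Fractional drop under load = R_th/(R_th + R_L) = 20.71 / (20.71 + 1730) = 0.01183.
So the output falls by 1.18 %.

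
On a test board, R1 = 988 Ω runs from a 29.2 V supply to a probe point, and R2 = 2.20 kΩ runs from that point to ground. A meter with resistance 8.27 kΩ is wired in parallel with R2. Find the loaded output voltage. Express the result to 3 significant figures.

V_out ≈ 18.6 V

The load sits in parallel with R2: R2‖R_L = (2200 × 8270) / (2200 + 8270) = 1738 Ω.
V_out = 29.2 × 1738 / (988 + 1738) = 29.2 × 1738/2726 = 18.6 V.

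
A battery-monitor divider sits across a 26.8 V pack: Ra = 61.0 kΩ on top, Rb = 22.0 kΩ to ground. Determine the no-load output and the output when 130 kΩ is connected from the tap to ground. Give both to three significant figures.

Unloaded: 7.10 V; loaded: 6.32 V

Open-circuit: V = 26.8 × 22.0/(61.0 + 22.0) = 7.10 V.
With the load, Rb becomes Rb‖R_L = 18.82 kΩ, so V = 26.8 × 18.82/79.82 = 6.32 V.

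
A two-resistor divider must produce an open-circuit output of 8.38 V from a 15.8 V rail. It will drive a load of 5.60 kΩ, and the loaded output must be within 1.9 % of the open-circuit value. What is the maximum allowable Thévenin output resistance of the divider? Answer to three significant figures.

Loading drop = R_th/(R_th + R_L) ≤ 0.0190, so R_th ≤ R_L · ε/(1−ε) = 5.60 kΩ × 0.0190/0.9810 = 108 Ω.

R_th ≤ 108 Ω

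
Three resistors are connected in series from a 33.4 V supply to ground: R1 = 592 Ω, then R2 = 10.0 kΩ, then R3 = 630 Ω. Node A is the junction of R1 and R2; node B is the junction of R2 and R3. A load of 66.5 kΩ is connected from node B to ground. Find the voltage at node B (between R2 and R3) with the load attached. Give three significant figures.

At node B, R3 is in parallel with the load: R3‖R_L = 624.1 Ω.
Below node A the resistance is R2 + (R3‖R_L) = 10620 Ω, so V_A = 33.4 × 10620/11220 = 31.64 V.
Then V_B = V_A × (R3‖R_L)/(R2 + R3‖R_L) = 31.64 × 624.1/10620 = 1.86 V.

V ≈ 1.86 V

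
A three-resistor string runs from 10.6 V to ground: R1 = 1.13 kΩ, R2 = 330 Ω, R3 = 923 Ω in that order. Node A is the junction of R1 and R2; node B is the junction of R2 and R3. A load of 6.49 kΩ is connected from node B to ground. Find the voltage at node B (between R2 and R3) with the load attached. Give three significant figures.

V ≈ 3.78 V

At node B, R3 is in parallel with the load: R3‖R_L = 808.1 Ω.
Below node A the resistance is R2 + (R3‖R_L) = 1138 Ω, so V_A = 10.6 × 1138/2268 = 5.319 V.
Then V_B = V_A × (R3‖R_L)/(R2 + R3‖R_L) = 5.319 × 808.1/1138 = 3.78 V.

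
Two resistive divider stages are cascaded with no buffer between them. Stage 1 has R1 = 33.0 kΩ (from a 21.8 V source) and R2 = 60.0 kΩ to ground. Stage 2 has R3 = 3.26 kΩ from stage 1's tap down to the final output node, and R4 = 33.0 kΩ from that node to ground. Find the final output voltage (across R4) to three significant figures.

Stage 2 presents R3+R4 = 36.26 kΩ as a load on stage 1's tap.
Stage 1's lower leg becomes R2‖(R3+R4) = 22.60 kΩ, so V_mid = 21.8 × 22.60/55.60 = 8.861 V.
Stage 2 is itself unloaded: V_out = V_mid × R4/(R3+R4) = 8.861 × 33.0/36.26 = 8.06 V.

V_out ≈ 8.06 V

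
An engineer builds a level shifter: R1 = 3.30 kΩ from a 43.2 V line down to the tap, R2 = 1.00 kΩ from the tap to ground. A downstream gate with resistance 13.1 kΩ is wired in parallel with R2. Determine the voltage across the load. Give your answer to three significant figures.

V_out ≈ 9.49 V

The load sits in parallel with R2: R2‖R_L = (1.00 × 13.1) / (1.00 + 13.1) = 0.9291 kΩ.
V_out = 43.2 × 0.9291 / (3.30 + 0.9291) = 43.2 × 0.9291/4.229 = 9.49 V.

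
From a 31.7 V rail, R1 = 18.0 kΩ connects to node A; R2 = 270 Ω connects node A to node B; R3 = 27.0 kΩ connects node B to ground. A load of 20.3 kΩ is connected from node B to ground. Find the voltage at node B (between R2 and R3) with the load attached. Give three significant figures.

V ≈ 12.3 V

At node B, R3 is in parallel with the load: R3‖R_L = 11590 Ω.
Below node A the resistance is R2 + (R3‖R_L) = 11860 Ω, so V_A = 31.7 × 11860/29860 = 12.59 V.
Then V_B = V_A × (R3‖R_L)/(R2 + R3‖R_L) = 12.59 × 11590/11860 = 12.3 V.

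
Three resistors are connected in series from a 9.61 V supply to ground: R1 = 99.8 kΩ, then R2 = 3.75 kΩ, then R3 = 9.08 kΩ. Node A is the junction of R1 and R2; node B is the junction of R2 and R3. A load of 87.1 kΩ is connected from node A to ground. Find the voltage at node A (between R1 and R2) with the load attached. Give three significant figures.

Below node A the series string R2+R3 = 12.83 kΩ sits in parallel with the 87.1 kΩ load: 11.18 kΩ.
V_A = 9.61 × 11.18/(99.8 + 11.18) = 0.968 V.

V ≈ 0.968 V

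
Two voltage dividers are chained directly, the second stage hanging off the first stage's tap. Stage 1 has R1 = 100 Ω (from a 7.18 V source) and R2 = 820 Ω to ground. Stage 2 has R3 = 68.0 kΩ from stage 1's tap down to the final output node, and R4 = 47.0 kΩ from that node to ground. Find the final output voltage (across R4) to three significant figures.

Stage 2 presents R3+R4 = 115000 Ω as a load on stage 1's tap.
Stage 1's lower leg becomes R2‖(R3+R4) = 814.2 Ω, so V_mid = 7.18 × 814.2/914.2 = 6.395 V.
Stage 2 is itself unloaded: V_out = V_mid × R4/(R3+R4) = 6.395 × 47000/115000 = 2.61 V.

V_out ≈ 2.61 V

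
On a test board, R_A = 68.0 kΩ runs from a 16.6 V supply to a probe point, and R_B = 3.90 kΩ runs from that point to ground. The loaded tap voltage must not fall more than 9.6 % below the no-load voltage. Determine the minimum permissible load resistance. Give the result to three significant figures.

Output resistance R_th = R_A‖R_B = (68.0 × 3.90)/71.90 = 3.688 kΩ.
The fractional drop is R_th/(R_th + R_L); requiring this ≤ 0.0960 gives R_L ≥ R_th(1/0.0960 − 1) = 3.688 × 9.417 = 34.7 kΩ.

R_L(min) ≈ 34.7 kΩ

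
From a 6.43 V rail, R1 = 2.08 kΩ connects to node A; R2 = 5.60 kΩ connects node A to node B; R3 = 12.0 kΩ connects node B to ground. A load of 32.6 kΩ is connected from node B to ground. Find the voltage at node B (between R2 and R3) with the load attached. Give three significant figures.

At node B, R3 is in parallel with the load: R3‖R_L = 8.771 kΩ.
Below node A the resistance is R2 + (R3‖R_L) = 14.37 kΩ, so V_A = 6.43 × 14.37/16.45 = 5.617 V.
Then V_B = V_A × (R3‖R_L)/(R2 + R3‖R_L) = 5.617 × 8.771/14.37 = 3.43 V.

V ≈ 3.43 V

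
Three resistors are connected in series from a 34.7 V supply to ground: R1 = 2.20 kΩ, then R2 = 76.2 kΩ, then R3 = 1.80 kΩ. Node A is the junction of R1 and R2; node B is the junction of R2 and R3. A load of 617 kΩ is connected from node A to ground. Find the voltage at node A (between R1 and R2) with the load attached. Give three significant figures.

Below node A the series string R2+R3 = 78.00 kΩ sits in parallel with the 617 kΩ load: 69.25 kΩ.
V_A = 34.7 × 69.25/(2.20 + 69.25) = 33.6 V.

V ≈ 33.6 V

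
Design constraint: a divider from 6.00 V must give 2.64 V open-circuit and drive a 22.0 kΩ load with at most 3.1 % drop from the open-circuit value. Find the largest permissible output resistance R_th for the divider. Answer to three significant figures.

Loading drop = R_th/(R_th + R_L) ≤ 0.0310, so R_th ≤ R_L · ε/(1−ε) = 22.0 kΩ × 0.0310/0.9690 = 704 Ω.

R_th ≤ 704 Ω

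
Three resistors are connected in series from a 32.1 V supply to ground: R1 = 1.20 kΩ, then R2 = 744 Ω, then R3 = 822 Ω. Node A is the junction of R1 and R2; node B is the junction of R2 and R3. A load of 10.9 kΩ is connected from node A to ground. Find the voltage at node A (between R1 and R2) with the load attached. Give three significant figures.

Below node A the series string R2+R3 = 1566 Ω sits in parallel with the 10900 Ω load: 1369 Ω.
V_A = 32.1 × 1369/(1200 + 1369) = 17.1 V.

V ≈ 17.1 V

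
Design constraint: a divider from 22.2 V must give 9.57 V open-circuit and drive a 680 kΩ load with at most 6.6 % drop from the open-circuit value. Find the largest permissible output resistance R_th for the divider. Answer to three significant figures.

Loading drop = R_th/(R_th + R_L) ≤ 0.0660, so R_th ≤ R_L · ε/(1−ε) = 680 kΩ × 0.0660/0.9340 = 48.1 kΩ.
(Any R1, R2 with R2/(R1+R2) = 0.431 and R1‖R2 ≤ 48.1 kΩ will meet the spec.)

R_th ≤ 48.1 kΩ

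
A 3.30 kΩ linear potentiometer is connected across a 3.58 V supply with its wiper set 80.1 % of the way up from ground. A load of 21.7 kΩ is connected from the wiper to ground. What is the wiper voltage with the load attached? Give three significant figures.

The wiper splits the pot into (1−α)R = 656.7 Ω above and αR = 2643 Ω below.
Lower section ‖ load = 2356 Ω.
V_wiper = 3.58 × 2356/(656.7 + 2356) = 2.80 V.

V ≈ 2.80 V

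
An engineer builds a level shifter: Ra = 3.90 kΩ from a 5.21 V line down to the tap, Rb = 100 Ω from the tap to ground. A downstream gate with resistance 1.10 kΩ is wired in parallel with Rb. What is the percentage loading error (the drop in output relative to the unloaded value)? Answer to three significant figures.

8.14 %

The divider's output (Thévenin) resistance is Ra‖Rb = 97.50 Ω.
Fractional drop under load = R_th/(R_th + R_L) = 97.50 / (97.50 + 1100) = 0.08142.
So the output falls by 8.14 %.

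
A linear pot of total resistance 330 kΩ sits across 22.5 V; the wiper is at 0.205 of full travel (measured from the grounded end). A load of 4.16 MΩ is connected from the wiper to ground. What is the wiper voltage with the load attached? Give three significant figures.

V ≈ 4.55 V

The wiper splits the pot into (1−α)R = 262.4 kΩ above and αR = 67.65 kΩ below.
Lower section ‖ load = 66.57 kΩ.
V_wiper = 22.5 × 66.57/(262.4 + 66.57) = 4.55 V.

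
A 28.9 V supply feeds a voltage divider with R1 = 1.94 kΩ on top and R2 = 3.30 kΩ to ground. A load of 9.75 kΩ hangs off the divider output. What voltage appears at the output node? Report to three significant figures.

V_out ≈ 16.2 V

The load sits in parallel with R2: R2‖R_L = (3.30 × 9.75) / (3.30 + 9.75) = 2.466 kΩ.
V_out = 28.9 × 2.466 / (1.94 + 2.466) = 28.9 × 2.466/4.406 = 16.2 V.
(Unloaded it would have been 18.2 V.)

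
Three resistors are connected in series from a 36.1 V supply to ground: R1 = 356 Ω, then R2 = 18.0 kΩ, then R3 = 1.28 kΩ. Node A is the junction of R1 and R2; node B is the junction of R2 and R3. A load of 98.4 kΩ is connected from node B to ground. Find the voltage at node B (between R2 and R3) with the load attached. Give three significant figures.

At node B, R3 is in parallel with the load: R3‖R_L = 1264 Ω.
Below node A the resistance is R2 + (R3‖R_L) = 19260 Ω, so V_A = 36.1 × 19260/19620 = 35.44 V.
Then V_B = V_A × (R3‖R_L)/(R2 + R3‖R_L) = 35.44 × 1264/19260 = 2.32 V.

V ≈ 2.32 V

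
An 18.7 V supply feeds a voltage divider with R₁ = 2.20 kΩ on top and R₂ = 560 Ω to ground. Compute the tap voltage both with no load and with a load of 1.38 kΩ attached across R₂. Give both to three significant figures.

Open-circuit: V = 18.7 × 560/(2200 + 560) = 3.79 V.
With the load, R₂ becomes R₂‖R_L = 398.4 Ω, so V = 18.7 × 398.4/2598 = 2.87 V.

Unloaded: 3.79 V; loaded: 2.87 V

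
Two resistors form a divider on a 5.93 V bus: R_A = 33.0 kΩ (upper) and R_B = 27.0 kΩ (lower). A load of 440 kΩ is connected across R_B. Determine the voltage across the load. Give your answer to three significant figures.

V_out ≈ 2.58 V

The load sits in parallel with R_B: R_B‖R_L = (27.0 × 440) / (27.0 + 440) = 25.44 kΩ.
V_out = 5.93 × 25.44 / (33.0 + 25.44) = 5.93 × 25.44/58.44 = 2.58 V.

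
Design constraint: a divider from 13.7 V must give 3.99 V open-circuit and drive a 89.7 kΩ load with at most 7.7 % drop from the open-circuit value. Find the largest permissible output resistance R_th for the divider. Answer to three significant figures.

R_th ≤ 7.48 kΩ

Loading drop = R_th/(R_th + R_L) ≤ 0.0770, so R_th ≤ R_L · ε/(1−ε) = 89.7 kΩ × 0.0770/0.9230 = 7.48 kΩ.
(Any R1, R2 with R2/(R1+R2) = 0.291 and R1‖R2 ≤ 7.48 kΩ will meet the spec.)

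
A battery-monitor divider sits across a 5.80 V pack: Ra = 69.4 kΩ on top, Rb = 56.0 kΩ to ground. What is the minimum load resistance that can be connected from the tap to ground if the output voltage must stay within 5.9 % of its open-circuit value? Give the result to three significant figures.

R_L(min) ≈ 494 kΩ

Output resistance R_th = Ra‖Rb = (69.4 × 56.0)/125.4 = 30.99 kΩ.
The fractional drop is R_th/(R_th + R_L); requiring this ≤ 0.0590 gives R_L ≥ R_th(1/0.0590 − 1) = 30.99 × 15.95 = 494 kΩ.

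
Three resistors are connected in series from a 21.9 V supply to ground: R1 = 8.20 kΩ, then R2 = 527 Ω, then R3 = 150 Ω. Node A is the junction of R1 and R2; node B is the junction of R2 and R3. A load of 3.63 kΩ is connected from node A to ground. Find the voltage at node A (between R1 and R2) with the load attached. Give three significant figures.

V ≈ 1.42 V

Below node A the series string R2+R3 = 677.0 Ω sits in parallel with the 3630 Ω load: 570.6 Ω.
V_A = 21.9 × 570.6/(8200 + 570.6) = 1.42 V.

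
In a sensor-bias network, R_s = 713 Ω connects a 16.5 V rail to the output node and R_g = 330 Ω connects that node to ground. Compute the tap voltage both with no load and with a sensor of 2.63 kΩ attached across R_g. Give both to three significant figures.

Unloaded: 5.22 V; loaded: 4.81 V

Open-circuit: V = 16.5 × 330/(713 + 330) = 5.22 V.
With the load, R_g becomes R_g‖R_L = 293.2 Ω, so V = 16.5 × 293.2/1006 = 4.81 V.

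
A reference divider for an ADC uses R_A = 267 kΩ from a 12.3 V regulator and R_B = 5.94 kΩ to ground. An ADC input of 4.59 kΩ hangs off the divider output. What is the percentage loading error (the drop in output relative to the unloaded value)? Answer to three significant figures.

The divider's output (Thévenin) resistance is R_A‖R_B = 5.811 kΩ.
Fractional drop under load = R_th/(R_th + R_L) = 5.811 / (5.811 + 4.59) = 0.5587.
So the output falls by 55.9 %.

55.9 %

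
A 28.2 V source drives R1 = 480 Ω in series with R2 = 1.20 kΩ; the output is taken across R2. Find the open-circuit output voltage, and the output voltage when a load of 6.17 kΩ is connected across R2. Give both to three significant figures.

Unloaded: 20.1 V; loaded: 19.1 V

Open-circuit: V = 28.2 × 1200/(480 + 1200) = 20.1 V.
With the load, R2 becomes R2‖R_L = 1005 Ω, so V = 28.2 × 1005/1485 = 19.1 V.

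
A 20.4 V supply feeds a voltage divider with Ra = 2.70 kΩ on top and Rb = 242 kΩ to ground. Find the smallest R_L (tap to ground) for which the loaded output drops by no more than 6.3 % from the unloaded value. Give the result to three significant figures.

R_L(min) ≈ 39.7 kΩ

Output resistance R_th = Ra‖Rb = (2.70 × 242)/244.7 = 2.670 kΩ.
The fractional drop is R_th/(R_th + R_L); requiring this ≤ 0.0630 gives R_L ≥ R_th(1/0.0630 − 1) = 2.670 × 14.87 = 39.7 kΩ.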